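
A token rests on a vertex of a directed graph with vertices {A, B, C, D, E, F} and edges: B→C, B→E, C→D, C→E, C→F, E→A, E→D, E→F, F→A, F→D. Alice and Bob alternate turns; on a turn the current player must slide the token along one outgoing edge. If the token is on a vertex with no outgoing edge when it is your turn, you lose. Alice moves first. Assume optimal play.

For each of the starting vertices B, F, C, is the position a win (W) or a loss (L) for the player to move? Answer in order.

B: L, F: W, C: W

Use the standard recursion: the mover loses at a terminal position; elsewhere, the mover wins exactly when some move hands the opponent an L position.
Every edge goes from a vertex to one that appears earlier in the order A, D, F, E, C, B, so processing vertices in that order labels each vertex after all of its successors.
A: no outgoing edge → L
D: no outgoing edge → L
F: reaches L-position D → W
E: reaches L-position D → W
C: reaches L-position D → W
B: only reaches C(W), E(W), all W → L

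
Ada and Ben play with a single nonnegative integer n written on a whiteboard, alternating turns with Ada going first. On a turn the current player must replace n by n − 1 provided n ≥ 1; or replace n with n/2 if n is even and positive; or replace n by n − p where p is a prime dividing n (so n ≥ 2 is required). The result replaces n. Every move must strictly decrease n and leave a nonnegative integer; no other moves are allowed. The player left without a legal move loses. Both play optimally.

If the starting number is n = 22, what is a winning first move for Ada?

Move to 20.

Label each position W (a win for the player to move) or L (a loss). A position with no legal move is L; any other position is W exactly when some move reaches an L, and L when every move reaches a W.
n=0: no move → L
n=1: W (go to 0, an L position)
n=2: W (go to 0, an L position)
n=3: W (go to 0, an L position)
n=4: L (options 2(W), 3(W) are all W)
n=5: W (go to 0, an L position)
n=6: W (go to 4, an L position)
n=7: W (go to 0, an L position)
n=8: W (go to 4, an L position)
n=9: L (options 6(W), 8(W) are all W)
n=10: W (go to 9, an L position)
n=11: W (go to 0, an L position)
n=12: W (go to 9, an L position)
n=13: W (go to 0, an L position)
n=14: L (options 7(W), 12(W), 13(W) are all W)
n=15: W (go to 14, an L position)
n=16: W (go to 14, an L position)
n=17: W (go to 0, an L position)
n=18: W (go to 9, an L position)
n=19: W (go to 0, an L position)
n=20: L (options 10(W), 15(W), 18(W), 19(W) are all W)
n=21: W (go to 14, an L position)
n=22: W (go to 20, an L position)
From 22, the L positions reachable in one move are: 20.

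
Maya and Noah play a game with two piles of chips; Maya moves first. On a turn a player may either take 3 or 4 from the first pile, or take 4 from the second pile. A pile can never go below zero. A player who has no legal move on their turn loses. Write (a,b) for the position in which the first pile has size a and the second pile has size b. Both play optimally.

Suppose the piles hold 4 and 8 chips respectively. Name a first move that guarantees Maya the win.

Work bottom-up. With no move the player to move loses. Otherwise the position is W if at least one move leads to an L position for the opponent, and L if every move leads to a W.
No move ever increases a pile, so every position that can arise here has a ≤ 4 and b ≤ 8; it is enough to label the cells with 0 ≤ a ≤ 4 and 0 ≤ b ≤ 8.
Every move lowers a or b (never raises either), so fill the grid row by row in increasing a, and left to right within a row: each cell's successors are then already labelled.
      b=0  b=1  b=2  b=3  b=4  b=5  b=6  b=7  b=8
a=0:    L    L    L    L    W    W    W    W    L
a=1:    L    L    L    L    W    W    W    W    L
a=2:    L    L    L    L    W    W    W    W    L
a=3:    W    W    W    W    L    L    L    L    W
a=4:    W    W    W    W    L    L    L    L    W
Cells with no legal move (terminal, hence L): (0,0), (0,1), (0,2), (0,3), (1,0), (1,1), (1,2), (1,3), (2,0), (2,1), (2,2), (2,3).
The remaining L cells, each justified by listing all of its moves:
(0,8): L (sole option (0,4)(W) is W)
(1,8): L (sole option (1,4)(W) is W)
(2,8): L (sole option (2,4)(W) is W)
(3,4): L (options (0,4)(W), (3,0)(W) are all W)
(3,5): L (options (0,5)(W), (3,1)(W) are all W)
(3,6): L (options (0,6)(W), (3,2)(W) are all W)
(3,7): L (options (0,7)(W), (3,3)(W) are all W)
(4,4): L (options (1,4)(W), (0,4)(W), (4,0)(W) are all W)
(4,5): L (options (1,5)(W), (0,5)(W), (4,1)(W) are all W)
(4,6): L (options (1,6)(W), (0,6)(W), (4,2)(W) are all W)
(4,7): L (options (1,7)(W), (0,7)(W), (4,3)(W) are all W)
Every other cell has at least one move into one of the L cells above, so it is W.
From (4,8), the L positions reachable in one move are: (1,8), (0,8), (4,4). Any move reaching one of these is winning.

Move to (1,8).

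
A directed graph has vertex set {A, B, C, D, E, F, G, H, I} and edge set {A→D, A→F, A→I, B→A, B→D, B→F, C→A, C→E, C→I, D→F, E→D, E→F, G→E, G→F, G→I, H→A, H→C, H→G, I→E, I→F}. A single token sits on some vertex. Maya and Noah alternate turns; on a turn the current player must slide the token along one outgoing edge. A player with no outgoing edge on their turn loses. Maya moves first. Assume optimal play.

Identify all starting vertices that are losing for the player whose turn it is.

C, F

Compute win/loss labels from the base case upward. A position with no move is L. Any other position is W if it can reach an L in one move, else L.
Every edge goes from a vertex to one that appears earlier in the order F, D, E, I, A, G, C, H, B, so processing vertices in that order labels each vertex after all of its successors.
F: no outgoing edge → L
D: →F(L), so W
E: →F(L), so W
I: →F(L), so W
A: →F(L), so W
G: →F(L), so W
C: →A(W), I(W), E(W) — all W, so L
H: →C(L), so W
B: →F(L), so W
Reading off the rows marked L gives the requested list; there are 2 such vertices.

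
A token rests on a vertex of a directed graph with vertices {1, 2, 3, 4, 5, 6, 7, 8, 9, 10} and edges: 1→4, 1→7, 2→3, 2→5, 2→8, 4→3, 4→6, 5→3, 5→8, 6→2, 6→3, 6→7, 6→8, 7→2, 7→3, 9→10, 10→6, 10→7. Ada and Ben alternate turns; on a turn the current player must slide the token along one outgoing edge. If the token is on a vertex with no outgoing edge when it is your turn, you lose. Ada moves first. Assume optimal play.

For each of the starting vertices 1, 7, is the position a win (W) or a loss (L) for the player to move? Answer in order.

1: L, 7: W

Use the standard recursion: the mover loses at a terminal position; elsewhere, the mover wins exactly when some move hands the opponent an L position.
Every edge goes from a vertex to one that appears earlier in the order 8, 3, 5, 2, 7, 6, 10, 4, 9, 1, so processing vertices in that order labels each vertex after all of its successors.
8: no outgoing edge → L
3: no outgoing edge → L
5: →3(L), so W
2: →3(L), so W
7: →3(L), so W
6: →3(L), so W
10: →6(W), 7(W) — all W, so L
4: →3(L), so W
9: →10(L), so W
1: →4(W), 7(W) — all W, so L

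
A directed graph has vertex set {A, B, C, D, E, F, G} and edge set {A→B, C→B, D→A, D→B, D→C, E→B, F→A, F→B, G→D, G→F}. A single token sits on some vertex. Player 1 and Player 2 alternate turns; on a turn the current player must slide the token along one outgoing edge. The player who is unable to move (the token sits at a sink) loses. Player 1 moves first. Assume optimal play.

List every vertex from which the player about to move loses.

Classify positions by backward induction: terminal positions (no move available) are L. From any other position, the mover wins iff some move reaches an L.
Every edge goes from a vertex to one that appears earlier in the order B, C, E, A, D, F, G, so processing vertices in that order labels each vertex after all of its successors.
B: no outgoing edge → L
C: reaches L-position B → W
E: reaches L-position B → W
A: reaches L-position B → W
D: reaches L-position B → W
F: reaches L-position B → W
G: only reaches F(W), D(W), all W → L
Reading off the rows marked L gives the requested list; there are 2 such vertices.

B, G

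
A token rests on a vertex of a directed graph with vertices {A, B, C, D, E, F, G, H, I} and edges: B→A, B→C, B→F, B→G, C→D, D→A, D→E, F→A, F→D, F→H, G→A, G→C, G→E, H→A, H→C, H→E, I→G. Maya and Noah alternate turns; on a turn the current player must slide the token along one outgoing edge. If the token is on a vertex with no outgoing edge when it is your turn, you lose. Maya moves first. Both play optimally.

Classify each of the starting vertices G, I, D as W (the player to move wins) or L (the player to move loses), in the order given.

Compute win/loss labels from the base case upward. A position with no move is L. Any other position is W if it can reach an L in one move, else L.
Every edge goes from a vertex to one that appears earlier in the order A, E, D, C, H, F, G, I, B, so processing vertices in that order labels each vertex after all of its successors.
A: no outgoing edge → L
E: no outgoing edge → L
D: →E(L), so W
C: →D(W) only, which is W, so L
H: →C(L), so W
F: →A(L), so W
G: →C(L), so W
I: →G(W) only, which is W, so L
B: →C(L), so W

G: W, I: L, D: W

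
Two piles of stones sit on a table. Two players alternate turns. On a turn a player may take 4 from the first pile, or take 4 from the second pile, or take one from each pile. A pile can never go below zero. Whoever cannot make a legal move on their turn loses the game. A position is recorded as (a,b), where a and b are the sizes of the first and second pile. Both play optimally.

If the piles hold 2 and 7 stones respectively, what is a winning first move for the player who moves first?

Positions with no move are L. A position that does have a move is losing for the player to move precisely when every available move leads to a winning position for the opponent. Fill in the labels:
No move ever increases a pile, so every position that can arise here has a ≤ 2 and b ≤ 7; it is enough to label the cells with 0 ≤ a ≤ 2 and 0 ≤ b ≤ 7.
Every move lowers a or b (never raises either), so fill the grid row by row in increasing a, and left to right within a row: each cell's successors are then already labelled.
      b=0  b=1  b=2  b=3  b=4  b=5  b=6  b=7
a=0:    L    L    L    L    W    W    W    W
a=1:    L    W    W    W    W    L    L    L
a=2:    L    W    L    L    W    L    W    W
Cells with no legal move (terminal, hence L): (0,0), (0,1), (0,2), (0,3), (1,0), (2,0).
The remaining L cells, each justified by listing all of its moves:
(1,5): moves to (1,1)(W), (0,4)(W); every one is W ⇒ L
(1,6): moves to (1,2)(W), (0,5)(W); every one is W ⇒ L
(1,7): moves to (1,3)(W), (0,6)(W); every one is W ⇒ L
(2,2): the only move is to (1,1)(W), a W ⇒ L
(2,3): the only move is to (1,2)(W), a W ⇒ L
(2,5): moves to (2,1)(W), (1,4)(W); every one is W ⇒ L
Every other cell has at least one move into one of the L cells above, so it is W.
From (2,7), the L positions reachable in one move are: (2,3), (1,6). Any move reaching one of these is winning.

Move to (2,3).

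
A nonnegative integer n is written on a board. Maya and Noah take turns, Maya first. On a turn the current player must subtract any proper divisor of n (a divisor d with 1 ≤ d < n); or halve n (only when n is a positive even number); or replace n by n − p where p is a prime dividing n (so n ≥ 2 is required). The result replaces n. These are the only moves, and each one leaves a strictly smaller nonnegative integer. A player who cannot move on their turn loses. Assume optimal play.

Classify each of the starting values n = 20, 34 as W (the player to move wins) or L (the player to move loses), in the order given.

Work bottom-up. With no move the player to move loses. Otherwise the position is W if at least one move leads to an L position for the opponent, and L if every move leads to a W.
n=0: no move → L
n=1: no move → L
n=2: →0(L), so W
n=3: →0(L), so W
n=4: →2(W), 3(W) — all W, so L
n=5: →0(L), so W
n=6: →4(L), so W
n=7: →0(L), so W
n=8: →4(L), so W
n=9: →6(W), 8(W) — all W, so L
n=10: →9(L), so W
n=11: →0(L), so W
n=12: →9(L), so W
n=13: →0(L), so W
n=14: →7(W), 12(W), 13(W) — all W, so L
n=15: →14(L), so W
n=16: →14(L), so W
n=17: →0(L), so W
n=18: →9(L), so W
n=19: →0(L), so W
n=20: →10(W), 15(W), 16(W), 18(W), 19(W) — all W, so L
n=21: →14(L), so W
n=22: →20(L), so W
n=23: →0(L), so W
n=24: →20(L), so W
n=25: →20(L), so W
n=26: →13(W), 24(W), 25(W) — all W, so L
n=27: →26(L), so W
n=28: →14(L), so W
n=29: →0(L), so W
n=30: →20(L), so W
n=31: →0(L), so W
n=32: →16(W), 24(W), 28(W), 30(W), 31(W) — all W, so L
n=33: →32(L), so W
n=34: →32(L), so W

20: L, 34: W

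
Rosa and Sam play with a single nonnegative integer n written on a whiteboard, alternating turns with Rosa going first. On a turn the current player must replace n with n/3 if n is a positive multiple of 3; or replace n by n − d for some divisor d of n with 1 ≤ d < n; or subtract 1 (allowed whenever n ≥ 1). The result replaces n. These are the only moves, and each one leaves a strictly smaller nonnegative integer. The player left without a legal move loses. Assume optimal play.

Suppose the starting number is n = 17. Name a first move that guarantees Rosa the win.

Move to 16.

Build the W/L table. Terminal = L. A non-terminal position is W if it has a move to some L; otherwise it is L.
n=0: no move → L
n=1: reaches L-position 0 → W
n=2: only reaches 1(W), which is W → L
n=3: reaches L-position 2 → W
n=4: reaches L-position 2 → W
n=5: only reaches 4(W), which is W → L
n=6: reaches L-position 2 → W
n=7: only reaches 6(W), which is W → L
n=8: reaches L-position 7 → W
n=9: only reaches 3(W), 6(W), 8(W), all W → L
n=10: reaches L-position 5 → W
n=11: only reaches 10(W), which is W → L
n=12: reaches L-position 9 → W
n=13: only reaches 12(W), which is W → L
n=14: reaches L-position 7 → W
n=15: reaches L-position 5 → W
n=16: only reaches 8(W), 12(W), 14(W), 15(W), all W → L
n=17: reaches L-position 16 → W
From 17, the L positions reachable in one move are: 16.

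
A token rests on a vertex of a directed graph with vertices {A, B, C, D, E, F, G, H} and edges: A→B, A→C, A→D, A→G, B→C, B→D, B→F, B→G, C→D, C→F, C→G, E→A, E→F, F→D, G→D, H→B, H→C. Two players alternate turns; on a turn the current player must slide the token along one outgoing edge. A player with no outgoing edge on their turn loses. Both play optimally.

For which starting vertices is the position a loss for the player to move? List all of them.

D, E, H

Label each position W (a win for the player to move) or L (a loss). A position with no legal move is L; any other position is W exactly when some move reaches an L, and L when every move reaches a W.
Every edge goes from a vertex to one that appears earlier in the order D, G, F, C, B, H, A, E, so processing vertices in that order labels each vertex after all of its successors.
D: no outgoing edge → L
G: reaches L-position D → W
F: reaches L-position D → W
C: reaches L-position D → W
B: reaches L-position D → W
H: only reaches B(W), C(W), all W → L
A: reaches L-position D → W
E: only reaches A(W), F(W), all W → L
Reading off the rows marked L gives the requested list; there are 3 such vertices.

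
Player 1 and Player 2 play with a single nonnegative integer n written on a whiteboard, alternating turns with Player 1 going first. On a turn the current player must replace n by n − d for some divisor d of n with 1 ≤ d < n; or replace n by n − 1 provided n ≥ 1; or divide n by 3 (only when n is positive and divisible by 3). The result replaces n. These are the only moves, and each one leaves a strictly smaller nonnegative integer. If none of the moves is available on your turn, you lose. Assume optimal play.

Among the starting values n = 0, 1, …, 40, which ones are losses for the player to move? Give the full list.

0, 2, 5, 7, 9, 11, 13, 16, 19, 23, 25, 28, 31, 34, 37, 40

Build the W/L table. Terminal = L. A non-terminal position is W if it has a move to some L; otherwise it is L.
n=0: no move → L
n=1: →0(L), so W
n=2: →1(W) only, which is W, so L
n=3: →2(L), so W
n=4: →2(L), so W
n=5: →4(W) only, which is W, so L
n=6: →2(L), so W
n=7: →6(W) only, which is W, so L
n=8: →7(L), so W
n=9: →3(W), 6(W), 8(W) — all W, so L
n=10: →5(L), so W
n=11: →10(W) only, which is W, so L
n=12: →9(L), so W
n=13: →12(W) only, which is W, so L
n=14: →7(L), so W
n=15: →5(L), so W
n=16: →8(W), 12(W), 14(W), 15(W) — all W, so L
n=17: →16(L), so W
n=18: →9(L), so W
n=19: →18(W) only, which is W, so L
n=20: →16(L), so W
n=21: →7(L), so W
n=22: →11(L), so W
n=23: →22(W) only, which is W, so L
n=24: →16(L), so W
n=25: →20(W), 24(W) — all W, so L
n=26: →13(L), so W
n=27: →9(L), so W
n=28: →14(W), 21(W), 24(W), 26(W), 27(W) — all W, so L
n=29: →28(L), so W
n=30: →25(L), so W
n=31: →30(W) only, which is W, so L
n=32: →16(L), so W
n=33: →11(L), so W
n=34: →17(W), 32(W), 33(W) — all W, so L
n=35: →28(L), so W
n=36: →34(L), so W
n=37: →36(W) only, which is W, so L
n=38: →19(L), so W
n=39: →13(L), so W
n=40: →20(W), 30(W), 32(W), 35(W), 36(W), 38(W), 39(W) — all W, so L
Reading off the rows marked L gives the requested list; there are 16 such values of n.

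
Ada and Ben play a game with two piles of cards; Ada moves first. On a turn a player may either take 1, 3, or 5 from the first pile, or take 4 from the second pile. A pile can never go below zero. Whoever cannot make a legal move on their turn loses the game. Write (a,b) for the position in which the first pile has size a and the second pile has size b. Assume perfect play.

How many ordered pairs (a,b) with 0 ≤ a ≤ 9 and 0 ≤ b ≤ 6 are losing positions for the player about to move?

Build the W/L table. Terminal = L. A non-terminal position is W if it has a move to some L; otherwise it is L.
Every move lowers a or b (never raises either), so fill the grid row by row in increasing a, and left to right within a row: each cell's successors are then already labelled.
      b=0  b=1  b=2  b=3  b=4  b=5  b=6
a=0:    L    L    L    L    W    W    W
a=1:    W    W    W    W    L    L    L
a=2:    L    L    L    L    W    W    W
a=3:    W    W    W    W    L    L    L
a=4:    L    L    L    L    W    W    W
a=5:    W    W    W    W    L    L    L
a=6:    L    L    L    L    W    W    W
a=7:    W    W    W    W    L    L    L
a=8:    L    L    L    L    W    W    W
a=9:    W    W    W    W    L    L    L
Cells with no legal move (terminal, hence L): (0,0), (0,1), (0,2), (0,3).
The remaining L cells, each justified by listing all of its moves:
(1,4): →(0,4)(W), (1,0)(W) — all W, so L
(1,5): →(0,5)(W), (1,1)(W) — all W, so L
(1,6): →(0,6)(W), (1,2)(W) — all W, so L
(2,0): →(1,0)(W) only, which is W, so L
(2,1): →(1,1)(W) only, which is W, so L
(2,2): →(1,2)(W) only, which is W, so L
(2,3): →(1,3)(W) only, which is W, so L
(3,4): →(2,4)(W), (0,4)(W), (3,0)(W) — all W, so L
(3,5): →(2,5)(W), (0,5)(W), (3,1)(W) — all W, so L
(3,6): →(2,6)(W), (0,6)(W), (3,2)(W) — all W, so L
(4,0): →(3,0)(W), (1,0)(W) — all W, so L
(4,1): →(3,1)(W), (1,1)(W) — all W, so L
(4,2): →(3,2)(W), (1,2)(W) — all W, so L
(4,3): →(3,3)(W), (1,3)(W) — all W, so L
(5,4): →(4,4)(W), (2,4)(W), (0,4)(W), (5,0)(W) — all W, so L
(5,5): →(4,5)(W), (2,5)(W), (0,5)(W), (5,1)(W) — all W, so L
(5,6): →(4,6)(W), (2,6)(W), (0,6)(W), (5,2)(W) — all W, so L
(6,0): →(5,0)(W), (3,0)(W), (1,0)(W) — all W, so L
(6,1): →(5,1)(W), (3,1)(W), (1,1)(W) — all W, so L
(6,2): →(5,2)(W), (3,2)(W), (1,2)(W) — all W, so L
(6,3): →(5,3)(W), (3,3)(W), (1,3)(W) — all W, so L
(7,4): →(6,4)(W), (4,4)(W), (2,4)(W), (7,0)(W) — all W, so L
(7,5): →(6,5)(W), (4,5)(W), (2,5)(W), (7,1)(W) — all W, so L
(7,6): →(6,6)(W), (4,6)(W), (2,6)(W), (7,2)(W) — all W, so L
(8,0): →(7,0)(W), (5,0)(W), (3,0)(W) — all W, so L
(8,1): →(7,1)(W), (5,1)(W), (3,1)(W) — all W, so L
(8,2): →(7,2)(W), (5,2)(W), (3,2)(W) — all W, so L
(8,3): →(7,3)(W), (5,3)(W), (3,3)(W) — all W, so L
(9,4): →(8,4)(W), (6,4)(W), (4,4)(W), (9,0)(W) — all W, so L
(9,5): →(8,5)(W), (6,5)(W), (4,5)(W), (9,1)(W) — all W, so L
(9,6): →(8,6)(W), (6,6)(W), (4,6)(W), (9,2)(W) — all W, so L
Every other cell has at least one move into one of the L cells above, so it is W.
L cells per row: a=0: 4, a=1: 3, a=2: 4, a=3: 3, a=4: 4, a=5: 3, a=6: 4, a=7: 3, a=8: 4, a=9: 3; total 35.

35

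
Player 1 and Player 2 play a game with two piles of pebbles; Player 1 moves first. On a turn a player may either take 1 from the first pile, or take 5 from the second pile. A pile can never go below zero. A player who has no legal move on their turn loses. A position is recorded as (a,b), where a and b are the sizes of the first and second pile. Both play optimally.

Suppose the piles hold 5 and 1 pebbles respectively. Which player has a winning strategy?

Compute win/loss labels from the base case upward. A position with no move is L. Any other position is W if it can reach an L in one move, else L.
No move ever increases a pile, so every position that can arise here has a ≤ 5 and b ≤ 1; it is enough to label the cells with 0 ≤ a ≤ 5 and 0 ≤ b ≤ 1.
Every move lowers a or b (never raises either), so fill the grid row by row in increasing a, and left to right within a row: each cell's successors are then already labelled.
      b=0  b=1
a=0:    L    L
a=1:    W    W
a=2:    L    L
a=3:    W    W
a=4:    L    L
a=5:    W    W
Cells with no legal move (terminal, hence L): (0,0), (0,1).
The remaining L cells, each justified by listing all of its moves:
(2,0): the only move is to (1,0)(W), a W ⇒ L
(2,1): the only move is to (1,1)(W), a W ⇒ L
(4,0): the only move is to (3,0)(W), a W ⇒ L
(4,1): the only move is to (3,1)(W), a W ⇒ L
Every other cell has at least one move into one of the L cells above, so it is W.
From (5,1) Player 1 can move to (4,1), reaching an L position.

Player 1 wins.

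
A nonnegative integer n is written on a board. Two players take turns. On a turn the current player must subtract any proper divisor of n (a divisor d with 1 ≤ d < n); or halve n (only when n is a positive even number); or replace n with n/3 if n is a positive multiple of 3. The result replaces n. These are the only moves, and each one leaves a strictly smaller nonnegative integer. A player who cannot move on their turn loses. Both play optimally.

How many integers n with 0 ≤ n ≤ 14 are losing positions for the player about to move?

Work bottom-up. With no move the player to move loses. Otherwise the position is W if at least one move leads to an L position for the opponent, and L if every move leads to a W.
n=0: no move → L
n=1: no move → L
n=2: can move to 1, which is L ⇒ W
n=3: can move to 1, which is L ⇒ W
n=4: moves to 2(W), 3(W); every one is W ⇒ L
n=5: can move to 4, which is L ⇒ W
n=6: can move to 4, which is L ⇒ W
n=7: the only move is to 6(W), a W ⇒ L
n=8: can move to 4, which is L ⇒ W
n=9: moves to 3(W), 6(W), 8(W); every one is W ⇒ L
n=10: can move to 9, which is L ⇒ W
n=11: the only move is to 10(W), a W ⇒ L
n=12: can move to 4, which is L ⇒ W
n=13: the only move is to 12(W), a W ⇒ L
n=14: can move to 7, which is L ⇒ W
L entries with 0 ≤ n ≤ 14: n = 0, 1, 4, 7, 9, 11, 13; that makes 7.

7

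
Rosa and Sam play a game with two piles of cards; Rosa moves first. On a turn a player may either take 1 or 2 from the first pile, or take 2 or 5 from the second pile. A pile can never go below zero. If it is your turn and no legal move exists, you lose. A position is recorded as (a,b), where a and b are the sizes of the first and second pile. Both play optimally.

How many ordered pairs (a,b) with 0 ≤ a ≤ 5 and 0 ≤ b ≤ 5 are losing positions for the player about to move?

12

Positions with no move are L. A position that does have a move is losing for the player to move precisely when every available move leads to a winning position for the opponent. Fill in the labels:
Every move lowers a or b (never raises either), so fill the grid row by row in increasing a, and left to right within a row: each cell's successors are then already labelled.
      b=0  b=1  b=2  b=3  b=4  b=5
a=0:    L    L    W    W    L    W
a=1:    W    W    L    L    W    W
a=2:    W    W    W    W    W    L
a=3:    L    L    W    W    L    W
a=4:    W    W    L    L    W    W
a=5:    W    W    W    W    W    L
Cells with no legal move (terminal, hence L): (0,0), (0,1).
The remaining L cells, each justified by listing all of its moves:
(0,4): only reaches (0,2)(W), which is W → L
(1,2): only reaches (0,2)(W), (1,0)(W), all W → L
(1,3): only reaches (0,3)(W), (1,1)(W), all W → L
(2,5): only reaches (1,5)(W), (0,5)(W), (2,3)(W), (2,0)(W), all W → L
(3,0): only reaches (2,0)(W), (1,0)(W), all W → L
(3,1): only reaches (2,1)(W), (1,1)(W), all W → L
(3,4): only reaches (2,4)(W), (1,4)(W), (3,2)(W), all W → L
(4,2): only reaches (3,2)(W), (2,2)(W), (4,0)(W), all W → L
(4,3): only reaches (3,3)(W), (2,3)(W), (4,1)(W), all W → L
(5,5): only reaches (4,5)(W), (3,5)(W), (5,3)(W), (5,0)(W), all W → L
Every other cell has at least one move into one of the L cells above, so it is W.
L cells per row: a=0: 3, a=1: 2, a=2: 1, a=3: 3, a=4: 2, a=5: 1; total 12.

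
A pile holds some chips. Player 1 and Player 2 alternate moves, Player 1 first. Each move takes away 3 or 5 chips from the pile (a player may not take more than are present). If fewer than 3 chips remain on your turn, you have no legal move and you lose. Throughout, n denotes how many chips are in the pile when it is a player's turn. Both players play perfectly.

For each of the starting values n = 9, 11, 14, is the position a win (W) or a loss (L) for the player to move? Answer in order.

9: L, 11: W, 14: W

Classify positions by backward induction: terminal positions (no move available) are L. From any other position, the mover wins iff some move reaches an L.
n=0: no move → L
n=1: no move → L
n=2: no move → L
n=3: →0(L), so W
n=4: →1(L), so W
n=5: →2(L), so W
n=6: →1(L), so W
n=7: →2(L), so W
n=8: →5(W), 3(W) — all W, so L
n=9: →6(W), 4(W) — all W, so L
n=10: →7(W), 5(W) — all W, so L
n=11: →8(L), so W
n=12: →9(L), so W
n=13: →10(L), so W
n=14: →9(L), so W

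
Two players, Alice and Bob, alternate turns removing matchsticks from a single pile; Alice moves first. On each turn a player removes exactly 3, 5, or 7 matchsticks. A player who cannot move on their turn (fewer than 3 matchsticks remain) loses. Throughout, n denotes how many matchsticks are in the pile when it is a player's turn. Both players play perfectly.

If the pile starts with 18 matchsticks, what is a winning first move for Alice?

Remove 7, leaving 11.

Label each position W (a win for the player to move) or L (a loss). A position with no legal move is L; any other position is W exactly when some move reaches an L, and L when every move reaches a W.
n=0: no move → L
n=1: no move → L
n=2: no move → L
n=3: W (go to 0, an L position)
n=4: W (go to 1, an L position)
n=5: W (go to 2, an L position)
n=6: W (go to 1, an L position)
n=7: W (go to 2, an L position)
n=8: W (go to 1, an L position)
n=9: W (go to 2, an L position)
n=10: L (options 7(W), 5(W), 3(W) are all W)
n=11: L (options 8(W), 6(W), 4(W) are all W)
n=12: L (options 9(W), 7(W), 5(W) are all W)
n=13: W (go to 10, an L position)
n=14: W (go to 11, an L position)
n=15: W (go to 12, an L position)
n=16: W (go to 11, an L position)
n=17: W (go to 12, an L position)
n=18: W (go to 11, an L position)
From 18, the L positions reachable in one move are: 11.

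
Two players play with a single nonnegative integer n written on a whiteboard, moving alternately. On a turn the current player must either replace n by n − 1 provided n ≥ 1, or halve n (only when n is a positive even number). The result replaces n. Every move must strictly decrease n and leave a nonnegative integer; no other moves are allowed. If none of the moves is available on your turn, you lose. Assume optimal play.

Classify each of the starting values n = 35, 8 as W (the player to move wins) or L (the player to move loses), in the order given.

35: L, 8: W

Classify positions by backward induction: terminal positions (no move available) are L. From any other position, the mover wins iff some move reaches an L.
n=0: no move → L
n=1: can move to 0, which is L ⇒ W
n=2: the only move is to 1(W), a W ⇒ L
n=3: can move to 2, which is L ⇒ W
n=4: can move to 2, which is L ⇒ W
n=5: the only move is to 4(W), a W ⇒ L
n=6: can move to 5, which is L ⇒ W
n=7: the only move is to 6(W), a W ⇒ L
n=8: can move to 7, which is L ⇒ W
n=9: the only move is to 8(W), a W ⇒ L
n=10: can move to 5, which is L ⇒ W
n=11: the only move is to 10(W), a W ⇒ L
n=12: can move to 11, which is L ⇒ W
n=13: the only move is to 12(W), a W ⇒ L
n=14: can move to 7, which is L ⇒ W
n=15: the only move is to 14(W), a W ⇒ L
n=16: can move to 15, which is L ⇒ W
n=17: the only move is to 16(W), a W ⇒ L
n=18: can move to 9, which is L ⇒ W
n=19: the only move is to 18(W), a W ⇒ L
n=20: can move to 19, which is L ⇒ W
n=21: the only move is to 20(W), a W ⇒ L
n=22: can move to 11, which is L ⇒ W
n=23: the only move is to 22(W), a W ⇒ L
n=24: can move to 23, which is L ⇒ W
n=25: the only move is to 24(W), a W ⇒ L
n=26: can move to 13, which is L ⇒ W
n=27: the only move is to 26(W), a W ⇒ L
n=28: can move to 27, which is L ⇒ W
n=29: the only move is to 28(W), a W ⇒ L
n=30: can move to 15, which is L ⇒ W
n=31: the only move is to 30(W), a W ⇒ L
n=32: can move to 31, which is L ⇒ W
n=33: the only move is to 32(W), a W ⇒ L
n=34: can move to 17, which is L ⇒ W
n=35: the only move is to 34(W), a W ⇒ L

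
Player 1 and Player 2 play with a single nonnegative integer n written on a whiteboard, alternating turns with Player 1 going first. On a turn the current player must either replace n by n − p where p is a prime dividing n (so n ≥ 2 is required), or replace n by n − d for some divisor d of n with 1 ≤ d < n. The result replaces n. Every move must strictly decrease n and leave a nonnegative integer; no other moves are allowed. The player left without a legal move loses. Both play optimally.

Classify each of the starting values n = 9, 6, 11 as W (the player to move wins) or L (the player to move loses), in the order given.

9: L, 6: W, 11: W

Build the W/L table. Terminal = L. A non-terminal position is W if it has a move to some L; otherwise it is L.
n=0: no move → L
n=1: no move → L
n=2: W (go to 0, an L position)
n=3: W (go to 0, an L position)
n=4: L (options 2(W), 3(W) are all W)
n=5: W (go to 0, an L position)
n=6: W (go to 4, an L position)
n=7: W (go to 0, an L position)
n=8: W (go to 4, an L position)
n=9: L (options 6(W), 8(W) are all W)
n=10: W (go to 9, an L position)
n=11: W (go to 0, an L position)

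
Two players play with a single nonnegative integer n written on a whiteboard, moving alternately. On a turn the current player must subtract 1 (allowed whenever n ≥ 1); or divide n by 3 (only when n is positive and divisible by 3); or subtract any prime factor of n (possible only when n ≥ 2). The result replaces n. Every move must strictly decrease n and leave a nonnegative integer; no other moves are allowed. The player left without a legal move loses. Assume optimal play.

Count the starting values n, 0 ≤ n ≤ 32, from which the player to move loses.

9

Build the W/L table. Terminal = L. A non-terminal position is W if it has a move to some L; otherwise it is L.
n=0: no move → L
n=1: W (go to 0, an L position)
n=2: W (go to 0, an L position)
n=3: W (go to 0, an L position)
n=4: L (options 2(W), 3(W) are all W)
n=5: W (go to 0, an L position)
n=6: W (go to 4, an L position)
n=7: W (go to 0, an L position)
n=8: L (options 6(W), 7(W) are all W)
n=9: W (go to 8, an L position)
n=10: W (go to 8, an L position)
n=11: W (go to 0, an L position)
n=12: W (go to 4, an L position)
n=13: W (go to 0, an L position)
n=14: L (options 7(W), 12(W), 13(W) are all W)
n=15: W (go to 14, an L position)
n=16: W (go to 14, an L position)
n=17: W (go to 0, an L position)
n=18: L (options 6(W), 15(W), 16(W), 17(W) are all W)
n=19: W (go to 0, an L position)
n=20: W (go to 18, an L position)
n=21: W (go to 14, an L position)
n=22: L (options 11(W), 20(W), 21(W) are all W)
n=23: W (go to 0, an L position)
n=24: W (go to 8, an L position)
n=25: L (options 20(W), 24(W) are all W)
n=26: W (go to 25, an L position)
n=27: L (options 9(W), 24(W), 26(W) are all W)
n=28: W (go to 27, an L position)
n=29: W (go to 0, an L position)
n=30: W (go to 25, an L position)
n=31: W (go to 0, an L position)
n=32: L (options 30(W), 31(W) are all W)
L entries with 0 ≤ n ≤ 32: n = 0, 4, 8, 14, 18, 22, 25, 27, 32; that makes 9.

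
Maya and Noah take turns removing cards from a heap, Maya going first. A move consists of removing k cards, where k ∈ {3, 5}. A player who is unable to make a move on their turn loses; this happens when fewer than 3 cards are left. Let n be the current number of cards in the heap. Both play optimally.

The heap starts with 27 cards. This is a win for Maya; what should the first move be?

Remove 3, leaving 24.

Use the standard recursion: the mover loses at a terminal position; elsewhere, the mover wins exactly when some move hands the opponent an L position.
n=0: no move → L
n=1: no move → L
n=2: no move → L
n=3: can move to 0, which is L ⇒ W
n=4: can move to 1, which is L ⇒ W
n=5: can move to 2, which is L ⇒ W
n=6: can move to 1, which is L ⇒ W
n=7: can move to 2, which is L ⇒ W
n=8: moves to 5(W), 3(W); every one is W ⇒ L
n=9: moves to 6(W), 4(W); every one is W ⇒ L
n=10: moves to 7(W), 5(W); every one is W ⇒ L
n=11: can move to 8, which is L ⇒ W
n=12: can move to 9, which is L ⇒ W
n=13: can move to 10, which is L ⇒ W
n=14: can move to 9, which is L ⇒ W
n=15: can move to 10, which is L ⇒ W
n=16: moves to 13(W), 11(W); every one is W ⇒ L
n=17: moves to 14(W), 12(W); every one is W ⇒ L
n=18: moves to 15(W), 13(W); every one is W ⇒ L
n=19: can move to 16, which is L ⇒ W
n=20: can move to 17, which is L ⇒ W
n=21: can move to 18, which is L ⇒ W
n=22: can move to 17, which is L ⇒ W
n=23: can move to 18, which is L ⇒ W
n=24: moves to 21(W), 19(W); every one is W ⇒ L
n=25: moves to 22(W), 20(W); every one is W ⇒ L
n=26: moves to 23(W), 21(W); every one is W ⇒ L
n=27: can move to 24, which is L ⇒ W
From 27, the L positions reachable in one move are: 24.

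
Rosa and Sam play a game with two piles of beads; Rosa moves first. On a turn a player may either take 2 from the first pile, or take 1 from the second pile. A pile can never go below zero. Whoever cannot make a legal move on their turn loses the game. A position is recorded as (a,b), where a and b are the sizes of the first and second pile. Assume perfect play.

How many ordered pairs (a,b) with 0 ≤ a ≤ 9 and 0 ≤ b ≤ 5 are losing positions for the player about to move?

30

Classify positions by backward induction: terminal positions (no move available) are L. From any other position, the mover wins iff some move reaches an L.
Every move lowers a or b (never raises either), so fill the grid row by row in increasing a, and left to right within a row: each cell's successors are then already labelled.
      b=0  b=1  b=2  b=3  b=4  b=5
a=0:    L    W    L    W    L    W
a=1:    L    W    L    W    L    W
a=2:    W    L    W    L    W    L
a=3:    W    L    W    L    W    L
a=4:    L    W    L    W    L    W
a=5:    L    W    L    W    L    W
a=6:    W    L    W    L    W    L
a=7:    W    L    W    L    W    L
a=8:    L    W    L    W    L    W
a=9:    L    W    L    W    L    W
Cells with no legal move (terminal, hence L): (0,0), (1,0).
The remaining L cells, each justified by listing all of its moves:
(0,2): →(0,1)(W) only, which is W, so L
(0,4): →(0,3)(W) only, which is W, so L
(1,2): →(1,1)(W) only, which is W, so L
(1,4): →(1,3)(W) only, which is W, so L
(2,1): →(0,1)(W), (2,0)(W) — all W, so L
(2,3): →(0,3)(W), (2,2)(W) — all W, so L
(2,5): →(0,5)(W), (2,4)(W) — all W, so L
(3,1): →(1,1)(W), (3,0)(W) — all W, so L
(3,3): →(1,3)(W), (3,2)(W) — all W, so L
(3,5): →(1,5)(W), (3,4)(W) — all W, so L
(4,0): →(2,0)(W) only, which is W, so L
(4,2): →(2,2)(W), (4,1)(W) — all W, so L
(4,4): →(2,4)(W), (4,3)(W) — all W, so L
(5,0): →(3,0)(W) only, which is W, so L
(5,2): →(3,2)(W), (5,1)(W) — all W, so L
(5,4): →(3,4)(W), (5,3)(W) — all W, so L
(6,1): →(4,1)(W), (6,0)(W) — all W, so L
(6,3): →(4,3)(W), (6,2)(W) — all W, so L
(6,5): →(4,5)(W), (6,4)(W) — all W, so L
(7,1): →(5,1)(W), (7,0)(W) — all W, so L
(7,3): →(5,3)(W), (7,2)(W) — all W, so L
(7,5): →(5,5)(W), (7,4)(W) — all W, so L
(8,0): →(6,0)(W) only, which is W, so L
(8,2): →(6,2)(W), (8,1)(W) — all W, so L
(8,4): →(6,4)(W), (8,3)(W) — all W, so L
(9,0): →(7,0)(W) only, which is W, so L
(9,2): →(7,2)(W), (9,1)(W) — all W, so L
(9,4): →(7,4)(W), (9,3)(W) — all W, so L
Every other cell has at least one move into one of the L cells above, so it is W.
L cells per row: a=0: 3, a=1: 3, a=2: 3, a=3: 3, a=4: 3, a=5: 3, a=6: 3, a=7: 3, a=8: 3, a=9: 3; total 30.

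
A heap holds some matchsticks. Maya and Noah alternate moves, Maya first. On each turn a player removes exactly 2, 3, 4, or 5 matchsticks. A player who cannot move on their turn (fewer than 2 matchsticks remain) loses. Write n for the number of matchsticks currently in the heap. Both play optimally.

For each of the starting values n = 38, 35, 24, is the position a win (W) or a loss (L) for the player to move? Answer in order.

Compute win/loss labels from the base case upward. A position with no move is L. Any other position is W if it can reach an L in one move, else L.
n=0: no move → L
n=1: no move → L
n=2: →0(L), so W
n=3: →1(L), so W
n=4: →1(L), so W
n=5: →1(L), so W
n=6: →1(L), so W
n=7: →5(W), 4(W), 3(W), 2(W) — all W, so L
n=8: →6(W), 5(W), 4(W), 3(W) — all W, so L
n=9: →7(L), so W
n=10: →8(L), so W
n=11: →8(L), so W
n=12: →8(L), so W
n=13: →8(L), so W
n=14: →12(W), 11(W), 10(W), 9(W) — all W, so L
n=15: →13(W), 12(W), 11(W), 10(W) — all W, so L
n=16: →14(L), so W
n=17: →15(L), so W
n=18: →15(L), so W
n=19: →15(L), so W
n=20: →15(L), so W
n=21: →19(W), 18(W), 17(W), 16(W) — all W, so L
n=22: →20(W), 19(W), 18(W), 17(W) — all W, so L
n=23: →21(L), so W
n=24: →22(L), so W
n=25: →22(L), so W
n=26: →22(L), so W
n=27: →22(L), so W
n=28: →26(W), 25(W), 24(W), 23(W) — all W, so L
n=29: →27(W), 26(W), 25(W), 24(W) — all W, so L
n=30: →28(L), so W
n=31: →29(L), so W
n=32: →29(L), so W
n=33: →29(L), so W
n=34: →29(L), so W
n=35: →33(W), 32(W), 31(W), 30(W) — all W, so L
n=36: →34(W), 33(W), 32(W), 31(W) — all W, so L
n=37: →35(L), so W
n=38: →36(L), so W

38: W, 35: L, 24: W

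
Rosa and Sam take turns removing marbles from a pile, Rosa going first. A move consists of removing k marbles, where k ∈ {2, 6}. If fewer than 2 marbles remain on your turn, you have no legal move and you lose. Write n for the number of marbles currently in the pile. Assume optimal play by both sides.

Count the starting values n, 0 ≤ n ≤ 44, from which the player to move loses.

Compute win/loss labels from the base case upward. A position with no move is L. Any other position is W if it can reach an L in one move, else L.
n=0: no move → L
n=1: no move → L
n=2: can move to 0, which is L ⇒ W
n=3: can move to 1, which is L ⇒ W
n=4: the only move is to 2(W), a W ⇒ L
n=5: the only move is to 3(W), a W ⇒ L
n=6: can move to 4, which is L ⇒ W
n=7: can move to 5, which is L ⇒ W
n=8: moves to 6(W), 2(W); every one is W ⇒ L
n=9: moves to 7(W), 3(W); every one is W ⇒ L
n=10: can move to 8, which is L ⇒ W
n=11: can move to 9, which is L ⇒ W
n=12: moves to 10(W), 6(W); every one is W ⇒ L
n=13: moves to 11(W), 7(W); every one is W ⇒ L
n=14: can move to 12, which is L ⇒ W
n=15: can move to 13, which is L ⇒ W
n=16: moves to 14(W), 10(W); every one is W ⇒ L
n=17: moves to 15(W), 11(W); every one is W ⇒ L
n=18: can move to 16, which is L ⇒ W
n=19: can move to 17, which is L ⇒ W
n=20: moves to 18(W), 14(W); every one is W ⇒ L
n=21: moves to 19(W), 15(W); every one is W ⇒ L
n=22: can move to 20, which is L ⇒ W
n=23: can move to 21, which is L ⇒ W
n=24: moves to 22(W), 18(W); every one is W ⇒ L
n=25: moves to 23(W), 19(W); every one is W ⇒ L
n=26: can move to 24, which is L ⇒ W
n=27: can move to 25, which is L ⇒ W
n=28: moves to 26(W), 22(W); every one is W ⇒ L
n=29: moves to 27(W), 23(W); every one is W ⇒ L
n=30: can move to 28, which is L ⇒ W
n=31: can move to 29, which is L ⇒ W
n=32: moves to 30(W), 26(W); every one is W ⇒ L
n=33: moves to 31(W), 27(W); every one is W ⇒ L
n=34: can move to 32, which is L ⇒ W
n=35: can move to 33, which is L ⇒ W
n=36: moves to 34(W), 30(W); every one is W ⇒ L
n=37: moves to 35(W), 31(W); every one is W ⇒ L
n=38: can move to 36, which is L ⇒ W
n=39: can move to 37, which is L ⇒ W
n=40: moves to 38(W), 34(W); every one is W ⇒ L
n=41: moves to 39(W), 35(W); every one is W ⇒ L
n=42: can move to 40, which is L ⇒ W
n=43: can move to 41, which is L ⇒ W
n=44: moves to 42(W), 38(W); every one is W ⇒ L
L entries with 0 ≤ n ≤ 44: n = 0, 1, 4, 5, 8, 9, 12, 13, 16, 17, 20, 21, 24, 25, 28, 29, 32, 33, 36, 37, 40, 41, 44; that makes 23.

23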